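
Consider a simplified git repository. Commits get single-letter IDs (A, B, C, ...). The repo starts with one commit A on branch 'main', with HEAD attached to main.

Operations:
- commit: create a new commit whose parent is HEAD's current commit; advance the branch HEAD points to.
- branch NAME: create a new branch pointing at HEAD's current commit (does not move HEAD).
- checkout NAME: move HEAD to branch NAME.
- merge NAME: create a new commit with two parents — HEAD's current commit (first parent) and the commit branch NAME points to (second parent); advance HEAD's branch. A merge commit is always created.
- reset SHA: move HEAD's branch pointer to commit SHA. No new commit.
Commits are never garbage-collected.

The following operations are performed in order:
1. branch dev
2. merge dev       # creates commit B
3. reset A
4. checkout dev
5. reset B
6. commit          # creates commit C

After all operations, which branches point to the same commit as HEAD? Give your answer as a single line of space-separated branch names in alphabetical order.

Answer: dev

Derivation:
After op 1 (branch): HEAD=main@A [dev=A main=A]
After op 2 (merge): HEAD=main@B [dev=A main=B]
After op 3 (reset): HEAD=main@A [dev=A main=A]
After op 4 (checkout): HEAD=dev@A [dev=A main=A]
After op 5 (reset): HEAD=dev@B [dev=B main=A]
After op 6 (commit): HEAD=dev@C [dev=C main=A]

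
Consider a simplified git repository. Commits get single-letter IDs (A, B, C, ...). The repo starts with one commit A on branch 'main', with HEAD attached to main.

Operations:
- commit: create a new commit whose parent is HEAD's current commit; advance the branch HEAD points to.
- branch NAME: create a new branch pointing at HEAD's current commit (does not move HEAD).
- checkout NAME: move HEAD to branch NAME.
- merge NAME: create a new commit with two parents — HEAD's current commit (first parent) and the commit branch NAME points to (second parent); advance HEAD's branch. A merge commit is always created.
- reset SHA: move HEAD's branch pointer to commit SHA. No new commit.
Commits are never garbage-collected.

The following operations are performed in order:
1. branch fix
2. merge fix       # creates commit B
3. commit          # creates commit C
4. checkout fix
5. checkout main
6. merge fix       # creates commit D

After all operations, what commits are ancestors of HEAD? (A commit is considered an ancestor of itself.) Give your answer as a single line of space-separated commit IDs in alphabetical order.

After op 1 (branch): HEAD=main@A [fix=A main=A]
After op 2 (merge): HEAD=main@B [fix=A main=B]
After op 3 (commit): HEAD=main@C [fix=A main=C]
After op 4 (checkout): HEAD=fix@A [fix=A main=C]
After op 5 (checkout): HEAD=main@C [fix=A main=C]
After op 6 (merge): HEAD=main@D [fix=A main=D]

Answer: A B C D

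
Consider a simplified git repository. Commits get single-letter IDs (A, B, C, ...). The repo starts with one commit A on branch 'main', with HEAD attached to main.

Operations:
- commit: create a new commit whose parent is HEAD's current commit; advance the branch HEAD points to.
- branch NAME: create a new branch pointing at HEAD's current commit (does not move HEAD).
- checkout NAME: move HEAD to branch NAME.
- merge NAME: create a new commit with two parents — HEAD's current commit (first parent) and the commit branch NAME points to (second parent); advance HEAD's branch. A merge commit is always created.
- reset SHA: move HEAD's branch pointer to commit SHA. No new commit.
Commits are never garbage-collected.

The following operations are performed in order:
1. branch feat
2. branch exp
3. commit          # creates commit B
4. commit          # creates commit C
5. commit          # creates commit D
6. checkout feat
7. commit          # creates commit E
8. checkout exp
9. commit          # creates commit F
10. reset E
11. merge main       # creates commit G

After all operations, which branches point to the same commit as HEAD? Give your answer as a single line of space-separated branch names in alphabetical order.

Answer: exp

Derivation:
After op 1 (branch): HEAD=main@A [feat=A main=A]
After op 2 (branch): HEAD=main@A [exp=A feat=A main=A]
After op 3 (commit): HEAD=main@B [exp=A feat=A main=B]
After op 4 (commit): HEAD=main@C [exp=A feat=A main=C]
After op 5 (commit): HEAD=main@D [exp=A feat=A main=D]
After op 6 (checkout): HEAD=feat@A [exp=A feat=A main=D]
After op 7 (commit): HEAD=feat@E [exp=A feat=E main=D]
After op 8 (checkout): HEAD=exp@A [exp=A feat=E main=D]
After op 9 (commit): HEAD=exp@F [exp=F feat=E main=D]
After op 10 (reset): HEAD=exp@E [exp=E feat=E main=D]
After op 11 (merge): HEAD=exp@G [exp=G feat=E main=D]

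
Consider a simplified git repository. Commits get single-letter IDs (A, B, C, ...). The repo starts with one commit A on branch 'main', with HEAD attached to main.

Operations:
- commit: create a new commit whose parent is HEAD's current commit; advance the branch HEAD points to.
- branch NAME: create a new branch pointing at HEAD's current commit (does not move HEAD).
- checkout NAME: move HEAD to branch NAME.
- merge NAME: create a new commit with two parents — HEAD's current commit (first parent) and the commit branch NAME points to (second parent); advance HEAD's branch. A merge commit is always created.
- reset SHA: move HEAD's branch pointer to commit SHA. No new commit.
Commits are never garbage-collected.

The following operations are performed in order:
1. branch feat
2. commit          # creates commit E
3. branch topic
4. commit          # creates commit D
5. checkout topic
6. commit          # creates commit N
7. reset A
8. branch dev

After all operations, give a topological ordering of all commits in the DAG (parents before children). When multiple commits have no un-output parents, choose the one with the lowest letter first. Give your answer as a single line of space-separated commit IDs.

After op 1 (branch): HEAD=main@A [feat=A main=A]
After op 2 (commit): HEAD=main@E [feat=A main=E]
After op 3 (branch): HEAD=main@E [feat=A main=E topic=E]
After op 4 (commit): HEAD=main@D [feat=A main=D topic=E]
After op 5 (checkout): HEAD=topic@E [feat=A main=D topic=E]
After op 6 (commit): HEAD=topic@N [feat=A main=D topic=N]
After op 7 (reset): HEAD=topic@A [feat=A main=D topic=A]
After op 8 (branch): HEAD=topic@A [dev=A feat=A main=D topic=A]
commit A: parents=[]
commit D: parents=['E']
commit E: parents=['A']
commit N: parents=['E']

Answer: A E D N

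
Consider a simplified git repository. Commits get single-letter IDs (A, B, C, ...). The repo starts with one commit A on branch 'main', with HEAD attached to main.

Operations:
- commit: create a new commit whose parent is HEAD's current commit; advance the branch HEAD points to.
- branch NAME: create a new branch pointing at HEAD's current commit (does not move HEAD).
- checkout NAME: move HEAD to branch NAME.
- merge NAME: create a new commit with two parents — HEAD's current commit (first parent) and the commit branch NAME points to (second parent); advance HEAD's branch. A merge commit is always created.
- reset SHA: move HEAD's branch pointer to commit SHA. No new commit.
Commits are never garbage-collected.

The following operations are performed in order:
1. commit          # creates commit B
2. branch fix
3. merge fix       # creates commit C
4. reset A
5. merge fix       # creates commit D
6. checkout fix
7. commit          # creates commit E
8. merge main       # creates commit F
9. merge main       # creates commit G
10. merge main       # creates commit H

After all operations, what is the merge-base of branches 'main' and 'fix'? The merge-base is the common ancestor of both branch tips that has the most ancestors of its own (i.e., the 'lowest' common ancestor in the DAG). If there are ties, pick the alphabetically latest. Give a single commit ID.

After op 1 (commit): HEAD=main@B [main=B]
After op 2 (branch): HEAD=main@B [fix=B main=B]
After op 3 (merge): HEAD=main@C [fix=B main=C]
After op 4 (reset): HEAD=main@A [fix=B main=A]
After op 5 (merge): HEAD=main@D [fix=B main=D]
After op 6 (checkout): HEAD=fix@B [fix=B main=D]
After op 7 (commit): HEAD=fix@E [fix=E main=D]
After op 8 (merge): HEAD=fix@F [fix=F main=D]
After op 9 (merge): HEAD=fix@G [fix=G main=D]
After op 10 (merge): HEAD=fix@H [fix=H main=D]
ancestors(main=D): ['A', 'B', 'D']
ancestors(fix=H): ['A', 'B', 'D', 'E', 'F', 'G', 'H']
common: ['A', 'B', 'D']

Answer: D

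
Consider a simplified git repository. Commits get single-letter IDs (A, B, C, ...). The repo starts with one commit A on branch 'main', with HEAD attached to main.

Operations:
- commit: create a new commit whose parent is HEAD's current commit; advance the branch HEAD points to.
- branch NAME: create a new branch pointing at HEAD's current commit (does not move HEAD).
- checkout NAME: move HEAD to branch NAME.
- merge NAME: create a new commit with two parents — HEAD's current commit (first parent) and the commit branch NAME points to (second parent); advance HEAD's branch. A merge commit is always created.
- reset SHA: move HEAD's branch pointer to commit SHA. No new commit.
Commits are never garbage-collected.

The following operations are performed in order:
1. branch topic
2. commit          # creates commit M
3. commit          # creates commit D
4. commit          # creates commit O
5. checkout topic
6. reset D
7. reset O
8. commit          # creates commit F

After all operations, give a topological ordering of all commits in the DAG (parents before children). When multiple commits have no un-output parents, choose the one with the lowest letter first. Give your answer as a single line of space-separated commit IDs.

Answer: A M D O F

Derivation:
After op 1 (branch): HEAD=main@A [main=A topic=A]
After op 2 (commit): HEAD=main@M [main=M topic=A]
After op 3 (commit): HEAD=main@D [main=D topic=A]
After op 4 (commit): HEAD=main@O [main=O topic=A]
After op 5 (checkout): HEAD=topic@A [main=O topic=A]
After op 6 (reset): HEAD=topic@D [main=O topic=D]
After op 7 (reset): HEAD=topic@O [main=O topic=O]
After op 8 (commit): HEAD=topic@F [main=O topic=F]
commit A: parents=[]
commit D: parents=['M']
commit F: parents=['O']
commit M: parents=['A']
commit O: parents=['D']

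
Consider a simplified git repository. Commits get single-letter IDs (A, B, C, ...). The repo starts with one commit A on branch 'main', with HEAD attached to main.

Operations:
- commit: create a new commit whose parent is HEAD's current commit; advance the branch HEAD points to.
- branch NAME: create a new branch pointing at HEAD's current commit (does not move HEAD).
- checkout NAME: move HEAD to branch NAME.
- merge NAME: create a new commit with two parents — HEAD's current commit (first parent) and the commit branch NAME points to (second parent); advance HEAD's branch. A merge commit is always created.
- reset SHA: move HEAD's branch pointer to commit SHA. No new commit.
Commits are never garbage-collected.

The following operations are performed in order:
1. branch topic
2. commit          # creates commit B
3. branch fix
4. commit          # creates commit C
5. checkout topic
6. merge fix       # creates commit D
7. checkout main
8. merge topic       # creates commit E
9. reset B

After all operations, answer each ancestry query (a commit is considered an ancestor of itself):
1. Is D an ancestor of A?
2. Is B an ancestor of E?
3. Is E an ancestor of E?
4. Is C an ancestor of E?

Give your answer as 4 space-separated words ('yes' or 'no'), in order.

Answer: no yes yes yes

Derivation:
After op 1 (branch): HEAD=main@A [main=A topic=A]
After op 2 (commit): HEAD=main@B [main=B topic=A]
After op 3 (branch): HEAD=main@B [fix=B main=B topic=A]
After op 4 (commit): HEAD=main@C [fix=B main=C topic=A]
After op 5 (checkout): HEAD=topic@A [fix=B main=C topic=A]
After op 6 (merge): HEAD=topic@D [fix=B main=C topic=D]
After op 7 (checkout): HEAD=main@C [fix=B main=C topic=D]
After op 8 (merge): HEAD=main@E [fix=B main=E topic=D]
After op 9 (reset): HEAD=main@B [fix=B main=B topic=D]
ancestors(A) = {A}; D in? no
ancestors(E) = {A,B,C,D,E}; B in? yes
ancestors(E) = {A,B,C,D,E}; E in? yes
ancestors(E) = {A,B,C,D,E}; C in? yes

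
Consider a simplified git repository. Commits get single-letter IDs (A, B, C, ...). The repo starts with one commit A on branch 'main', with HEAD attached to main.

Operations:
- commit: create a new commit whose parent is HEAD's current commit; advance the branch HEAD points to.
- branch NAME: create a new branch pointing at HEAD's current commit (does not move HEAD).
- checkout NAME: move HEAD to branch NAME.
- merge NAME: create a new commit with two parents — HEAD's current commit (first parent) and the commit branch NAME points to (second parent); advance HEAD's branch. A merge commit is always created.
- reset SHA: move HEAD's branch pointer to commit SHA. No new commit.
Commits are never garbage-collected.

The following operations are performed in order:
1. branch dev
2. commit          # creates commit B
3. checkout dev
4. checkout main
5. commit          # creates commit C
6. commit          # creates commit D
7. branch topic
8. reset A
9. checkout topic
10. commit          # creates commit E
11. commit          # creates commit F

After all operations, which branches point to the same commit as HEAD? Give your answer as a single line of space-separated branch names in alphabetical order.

Answer: topic

Derivation:
After op 1 (branch): HEAD=main@A [dev=A main=A]
After op 2 (commit): HEAD=main@B [dev=A main=B]
After op 3 (checkout): HEAD=dev@A [dev=A main=B]
After op 4 (checkout): HEAD=main@B [dev=A main=B]
After op 5 (commit): HEAD=main@C [dev=A main=C]
After op 6 (commit): HEAD=main@D [dev=A main=D]
After op 7 (branch): HEAD=main@D [dev=A main=D topic=D]
After op 8 (reset): HEAD=main@A [dev=A main=A topic=D]
After op 9 (checkout): HEAD=topic@D [dev=A main=A topic=D]
After op 10 (commit): HEAD=topic@E [dev=A main=A topic=E]
After op 11 (commit): HEAD=topic@F [dev=A main=A topic=F]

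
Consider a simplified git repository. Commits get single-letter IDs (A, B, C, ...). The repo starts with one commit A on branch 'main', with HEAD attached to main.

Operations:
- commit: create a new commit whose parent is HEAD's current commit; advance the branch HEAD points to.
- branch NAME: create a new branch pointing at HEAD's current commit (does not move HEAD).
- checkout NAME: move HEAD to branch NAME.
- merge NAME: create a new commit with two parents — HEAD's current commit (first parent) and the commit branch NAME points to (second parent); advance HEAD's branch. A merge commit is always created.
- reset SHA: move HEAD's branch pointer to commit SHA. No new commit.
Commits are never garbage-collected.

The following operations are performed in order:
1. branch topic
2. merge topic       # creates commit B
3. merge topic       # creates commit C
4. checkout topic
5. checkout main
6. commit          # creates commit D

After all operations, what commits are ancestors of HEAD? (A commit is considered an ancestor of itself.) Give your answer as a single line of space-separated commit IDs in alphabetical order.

Answer: A B C D

Derivation:
After op 1 (branch): HEAD=main@A [main=A topic=A]
After op 2 (merge): HEAD=main@B [main=B topic=A]
After op 3 (merge): HEAD=main@C [main=C topic=A]
After op 4 (checkout): HEAD=topic@A [main=C topic=A]
After op 5 (checkout): HEAD=main@C [main=C topic=A]
After op 6 (commit): HEAD=main@D [main=D topic=A]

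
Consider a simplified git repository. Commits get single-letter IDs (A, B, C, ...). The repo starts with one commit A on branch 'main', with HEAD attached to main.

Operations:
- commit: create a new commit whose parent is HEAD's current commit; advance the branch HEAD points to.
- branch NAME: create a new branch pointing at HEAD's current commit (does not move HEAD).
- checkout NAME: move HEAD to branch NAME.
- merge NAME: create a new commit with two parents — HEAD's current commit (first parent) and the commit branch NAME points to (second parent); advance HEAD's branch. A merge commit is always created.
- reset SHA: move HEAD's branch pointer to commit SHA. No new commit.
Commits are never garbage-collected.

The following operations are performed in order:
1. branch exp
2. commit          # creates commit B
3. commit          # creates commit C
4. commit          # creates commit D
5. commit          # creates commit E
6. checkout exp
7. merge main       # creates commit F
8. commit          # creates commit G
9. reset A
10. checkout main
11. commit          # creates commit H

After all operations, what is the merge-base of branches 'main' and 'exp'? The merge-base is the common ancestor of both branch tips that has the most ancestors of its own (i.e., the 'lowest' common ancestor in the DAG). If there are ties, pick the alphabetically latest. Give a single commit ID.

Answer: A

Derivation:
After op 1 (branch): HEAD=main@A [exp=A main=A]
After op 2 (commit): HEAD=main@B [exp=A main=B]
After op 3 (commit): HEAD=main@C [exp=A main=C]
After op 4 (commit): HEAD=main@D [exp=A main=D]
After op 5 (commit): HEAD=main@E [exp=A main=E]
After op 6 (checkout): HEAD=exp@A [exp=A main=E]
After op 7 (merge): HEAD=exp@F [exp=F main=E]
After op 8 (commit): HEAD=exp@G [exp=G main=E]
After op 9 (reset): HEAD=exp@A [exp=A main=E]
After op 10 (checkout): HEAD=main@E [exp=A main=E]
After op 11 (commit): HEAD=main@H [exp=A main=H]
ancestors(main=H): ['A', 'B', 'C', 'D', 'E', 'H']
ancestors(exp=A): ['A']
common: ['A']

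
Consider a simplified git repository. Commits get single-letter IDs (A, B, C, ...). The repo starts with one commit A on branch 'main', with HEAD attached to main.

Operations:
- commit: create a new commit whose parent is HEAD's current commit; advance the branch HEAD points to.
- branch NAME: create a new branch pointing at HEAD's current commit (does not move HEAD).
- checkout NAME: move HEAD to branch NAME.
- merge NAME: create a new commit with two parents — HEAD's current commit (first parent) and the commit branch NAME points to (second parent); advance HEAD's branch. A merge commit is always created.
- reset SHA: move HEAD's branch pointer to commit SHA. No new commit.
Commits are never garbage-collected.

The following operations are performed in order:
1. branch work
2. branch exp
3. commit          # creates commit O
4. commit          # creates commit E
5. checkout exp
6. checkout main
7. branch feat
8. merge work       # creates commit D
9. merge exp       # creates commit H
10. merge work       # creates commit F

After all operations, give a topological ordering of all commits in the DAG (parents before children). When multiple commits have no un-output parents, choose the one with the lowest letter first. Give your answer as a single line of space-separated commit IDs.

After op 1 (branch): HEAD=main@A [main=A work=A]
After op 2 (branch): HEAD=main@A [exp=A main=A work=A]
After op 3 (commit): HEAD=main@O [exp=A main=O work=A]
After op 4 (commit): HEAD=main@E [exp=A main=E work=A]
After op 5 (checkout): HEAD=exp@A [exp=A main=E work=A]
After op 6 (checkout): HEAD=main@E [exp=A main=E work=A]
After op 7 (branch): HEAD=main@E [exp=A feat=E main=E work=A]
After op 8 (merge): HEAD=main@D [exp=A feat=E main=D work=A]
After op 9 (merge): HEAD=main@H [exp=A feat=E main=H work=A]
After op 10 (merge): HEAD=main@F [exp=A feat=E main=F work=A]
commit A: parents=[]
commit D: parents=['E', 'A']
commit E: parents=['O']
commit F: parents=['H', 'A']
commit H: parents=['D', 'A']
commit O: parents=['A']

Answer: A O E D H F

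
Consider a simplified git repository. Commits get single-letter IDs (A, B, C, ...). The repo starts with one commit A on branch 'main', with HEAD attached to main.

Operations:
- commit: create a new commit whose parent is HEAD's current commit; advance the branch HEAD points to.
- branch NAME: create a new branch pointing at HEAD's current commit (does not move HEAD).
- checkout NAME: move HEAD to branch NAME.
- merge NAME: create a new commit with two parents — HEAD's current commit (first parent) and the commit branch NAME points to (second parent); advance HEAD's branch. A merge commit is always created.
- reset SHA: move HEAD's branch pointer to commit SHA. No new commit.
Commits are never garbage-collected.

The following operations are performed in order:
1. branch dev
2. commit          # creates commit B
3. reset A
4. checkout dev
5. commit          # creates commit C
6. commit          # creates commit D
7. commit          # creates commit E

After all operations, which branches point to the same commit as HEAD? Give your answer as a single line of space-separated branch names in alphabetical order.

After op 1 (branch): HEAD=main@A [dev=A main=A]
After op 2 (commit): HEAD=main@B [dev=A main=B]
After op 3 (reset): HEAD=main@A [dev=A main=A]
After op 4 (checkout): HEAD=dev@A [dev=A main=A]
After op 5 (commit): HEAD=dev@C [dev=C main=A]
After op 6 (commit): HEAD=dev@D [dev=D main=A]
After op 7 (commit): HEAD=dev@E [dev=E main=A]

Answer: dev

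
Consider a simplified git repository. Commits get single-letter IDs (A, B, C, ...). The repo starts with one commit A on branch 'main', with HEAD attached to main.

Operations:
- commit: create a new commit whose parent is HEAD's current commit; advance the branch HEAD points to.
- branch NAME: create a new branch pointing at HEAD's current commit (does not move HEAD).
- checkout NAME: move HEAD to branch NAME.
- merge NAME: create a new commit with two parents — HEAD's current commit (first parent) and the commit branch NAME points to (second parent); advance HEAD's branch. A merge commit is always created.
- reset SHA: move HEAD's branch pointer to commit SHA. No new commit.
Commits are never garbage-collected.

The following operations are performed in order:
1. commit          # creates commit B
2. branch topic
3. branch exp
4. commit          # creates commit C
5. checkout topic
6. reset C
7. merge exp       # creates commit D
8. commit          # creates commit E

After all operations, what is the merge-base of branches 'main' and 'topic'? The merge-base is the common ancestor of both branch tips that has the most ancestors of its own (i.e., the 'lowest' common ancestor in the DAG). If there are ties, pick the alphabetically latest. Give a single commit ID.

After op 1 (commit): HEAD=main@B [main=B]
After op 2 (branch): HEAD=main@B [main=B topic=B]
After op 3 (branch): HEAD=main@B [exp=B main=B topic=B]
After op 4 (commit): HEAD=main@C [exp=B main=C topic=B]
After op 5 (checkout): HEAD=topic@B [exp=B main=C topic=B]
After op 6 (reset): HEAD=topic@C [exp=B main=C topic=C]
After op 7 (merge): HEAD=topic@D [exp=B main=C topic=D]
After op 8 (commit): HEAD=topic@E [exp=B main=C topic=E]
ancestors(main=C): ['A', 'B', 'C']
ancestors(topic=E): ['A', 'B', 'C', 'D', 'E']
common: ['A', 'B', 'C']

Answer: C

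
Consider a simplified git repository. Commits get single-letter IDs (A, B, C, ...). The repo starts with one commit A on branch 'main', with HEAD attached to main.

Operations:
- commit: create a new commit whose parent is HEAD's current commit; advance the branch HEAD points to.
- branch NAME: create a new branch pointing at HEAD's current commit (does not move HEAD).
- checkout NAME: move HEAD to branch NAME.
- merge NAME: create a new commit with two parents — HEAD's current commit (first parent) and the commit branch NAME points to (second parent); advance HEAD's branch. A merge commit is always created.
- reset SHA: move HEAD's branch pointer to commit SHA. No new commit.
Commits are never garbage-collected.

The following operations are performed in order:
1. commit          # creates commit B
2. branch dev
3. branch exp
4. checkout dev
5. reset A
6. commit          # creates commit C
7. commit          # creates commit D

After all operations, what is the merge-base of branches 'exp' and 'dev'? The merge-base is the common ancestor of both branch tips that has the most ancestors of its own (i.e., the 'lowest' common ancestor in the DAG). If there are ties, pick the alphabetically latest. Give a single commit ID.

After op 1 (commit): HEAD=main@B [main=B]
After op 2 (branch): HEAD=main@B [dev=B main=B]
After op 3 (branch): HEAD=main@B [dev=B exp=B main=B]
After op 4 (checkout): HEAD=dev@B [dev=B exp=B main=B]
After op 5 (reset): HEAD=dev@A [dev=A exp=B main=B]
After op 6 (commit): HEAD=dev@C [dev=C exp=B main=B]
After op 7 (commit): HEAD=dev@D [dev=D exp=B main=B]
ancestors(exp=B): ['A', 'B']
ancestors(dev=D): ['A', 'C', 'D']
common: ['A']

Answer: A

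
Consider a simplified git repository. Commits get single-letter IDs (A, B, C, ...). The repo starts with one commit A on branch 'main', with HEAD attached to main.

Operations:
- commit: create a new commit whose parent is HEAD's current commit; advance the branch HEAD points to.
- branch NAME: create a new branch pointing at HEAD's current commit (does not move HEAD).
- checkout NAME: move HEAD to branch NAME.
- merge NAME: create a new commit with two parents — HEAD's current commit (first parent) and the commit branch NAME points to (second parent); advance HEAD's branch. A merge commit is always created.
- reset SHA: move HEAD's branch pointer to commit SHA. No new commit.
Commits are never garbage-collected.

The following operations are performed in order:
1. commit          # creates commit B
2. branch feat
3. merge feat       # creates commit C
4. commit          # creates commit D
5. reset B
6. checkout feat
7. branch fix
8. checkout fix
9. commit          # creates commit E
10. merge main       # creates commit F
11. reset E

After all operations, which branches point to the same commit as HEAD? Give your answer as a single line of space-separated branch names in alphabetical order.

Answer: fix

Derivation:
After op 1 (commit): HEAD=main@B [main=B]
After op 2 (branch): HEAD=main@B [feat=B main=B]
After op 3 (merge): HEAD=main@C [feat=B main=C]
After op 4 (commit): HEAD=main@D [feat=B main=D]
After op 5 (reset): HEAD=main@B [feat=B main=B]
After op 6 (checkout): HEAD=feat@B [feat=B main=B]
After op 7 (branch): HEAD=feat@B [feat=B fix=B main=B]
After op 8 (checkout): HEAD=fix@B [feat=B fix=B main=B]
After op 9 (commit): HEAD=fix@E [feat=B fix=E main=B]
After op 10 (merge): HEAD=fix@F [feat=B fix=F main=B]
After op 11 (reset): HEAD=fix@E [feat=B fix=E main=B]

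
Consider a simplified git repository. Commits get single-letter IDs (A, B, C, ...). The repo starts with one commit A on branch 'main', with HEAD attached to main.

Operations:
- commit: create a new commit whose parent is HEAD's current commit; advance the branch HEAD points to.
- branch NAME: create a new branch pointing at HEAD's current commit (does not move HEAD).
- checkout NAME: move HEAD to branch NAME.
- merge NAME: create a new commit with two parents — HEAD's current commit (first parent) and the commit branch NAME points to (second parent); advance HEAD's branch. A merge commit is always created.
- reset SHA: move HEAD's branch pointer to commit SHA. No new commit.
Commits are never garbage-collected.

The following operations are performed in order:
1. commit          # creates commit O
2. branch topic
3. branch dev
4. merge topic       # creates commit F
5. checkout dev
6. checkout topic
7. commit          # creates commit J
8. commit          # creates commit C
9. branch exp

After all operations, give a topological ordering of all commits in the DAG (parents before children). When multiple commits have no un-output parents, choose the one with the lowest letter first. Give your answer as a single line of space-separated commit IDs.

Answer: A O F J C

Derivation:
After op 1 (commit): HEAD=main@O [main=O]
After op 2 (branch): HEAD=main@O [main=O topic=O]
After op 3 (branch): HEAD=main@O [dev=O main=O topic=O]
After op 4 (merge): HEAD=main@F [dev=O main=F topic=O]
After op 5 (checkout): HEAD=dev@O [dev=O main=F topic=O]
After op 6 (checkout): HEAD=topic@O [dev=O main=F topic=O]
After op 7 (commit): HEAD=topic@J [dev=O main=F topic=J]
After op 8 (commit): HEAD=topic@C [dev=O main=F topic=C]
After op 9 (branch): HEAD=topic@C [dev=O exp=C main=F topic=C]
commit A: parents=[]
commit C: parents=['J']
commit F: parents=['O', 'O']
commit J: parents=['O']
commit O: parents=['A']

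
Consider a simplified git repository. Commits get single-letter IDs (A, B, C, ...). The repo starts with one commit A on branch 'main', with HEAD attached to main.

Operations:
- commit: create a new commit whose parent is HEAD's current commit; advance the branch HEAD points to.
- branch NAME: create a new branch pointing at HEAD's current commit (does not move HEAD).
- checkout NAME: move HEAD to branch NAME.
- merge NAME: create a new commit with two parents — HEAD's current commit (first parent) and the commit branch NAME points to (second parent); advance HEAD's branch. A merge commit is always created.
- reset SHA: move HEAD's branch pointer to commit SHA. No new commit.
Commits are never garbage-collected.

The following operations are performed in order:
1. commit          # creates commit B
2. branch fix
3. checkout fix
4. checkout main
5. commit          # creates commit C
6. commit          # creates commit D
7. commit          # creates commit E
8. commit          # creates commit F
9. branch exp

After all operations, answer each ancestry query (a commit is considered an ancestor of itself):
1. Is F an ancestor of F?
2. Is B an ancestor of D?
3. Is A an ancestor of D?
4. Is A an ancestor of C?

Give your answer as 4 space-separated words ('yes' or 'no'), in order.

After op 1 (commit): HEAD=main@B [main=B]
After op 2 (branch): HEAD=main@B [fix=B main=B]
After op 3 (checkout): HEAD=fix@B [fix=B main=B]
After op 4 (checkout): HEAD=main@B [fix=B main=B]
After op 5 (commit): HEAD=main@C [fix=B main=C]
After op 6 (commit): HEAD=main@D [fix=B main=D]
After op 7 (commit): HEAD=main@E [fix=B main=E]
After op 8 (commit): HEAD=main@F [fix=B main=F]
After op 9 (branch): HEAD=main@F [exp=F fix=B main=F]
ancestors(F) = {A,B,C,D,E,F}; F in? yes
ancestors(D) = {A,B,C,D}; B in? yes
ancestors(D) = {A,B,C,D}; A in? yes
ancestors(C) = {A,B,C}; A in? yes

Answer: yes yes yes yes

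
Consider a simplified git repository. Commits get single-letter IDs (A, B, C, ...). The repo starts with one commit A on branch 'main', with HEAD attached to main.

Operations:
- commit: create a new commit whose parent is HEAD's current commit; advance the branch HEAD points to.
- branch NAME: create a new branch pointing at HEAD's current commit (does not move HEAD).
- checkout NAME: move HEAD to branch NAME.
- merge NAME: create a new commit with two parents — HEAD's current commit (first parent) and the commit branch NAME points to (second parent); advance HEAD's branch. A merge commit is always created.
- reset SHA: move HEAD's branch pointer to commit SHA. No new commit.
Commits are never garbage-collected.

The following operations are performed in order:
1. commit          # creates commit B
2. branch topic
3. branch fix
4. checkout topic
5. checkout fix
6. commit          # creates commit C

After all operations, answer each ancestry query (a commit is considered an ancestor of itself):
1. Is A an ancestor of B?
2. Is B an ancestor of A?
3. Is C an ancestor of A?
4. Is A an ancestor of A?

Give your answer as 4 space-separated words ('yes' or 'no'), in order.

After op 1 (commit): HEAD=main@B [main=B]
After op 2 (branch): HEAD=main@B [main=B topic=B]
After op 3 (branch): HEAD=main@B [fix=B main=B topic=B]
After op 4 (checkout): HEAD=topic@B [fix=B main=B topic=B]
After op 5 (checkout): HEAD=fix@B [fix=B main=B topic=B]
After op 6 (commit): HEAD=fix@C [fix=C main=B topic=B]
ancestors(B) = {A,B}; A in? yes
ancestors(A) = {A}; B in? no
ancestors(A) = {A}; C in? no
ancestors(A) = {A}; A in? yes

Answer: yes no no yes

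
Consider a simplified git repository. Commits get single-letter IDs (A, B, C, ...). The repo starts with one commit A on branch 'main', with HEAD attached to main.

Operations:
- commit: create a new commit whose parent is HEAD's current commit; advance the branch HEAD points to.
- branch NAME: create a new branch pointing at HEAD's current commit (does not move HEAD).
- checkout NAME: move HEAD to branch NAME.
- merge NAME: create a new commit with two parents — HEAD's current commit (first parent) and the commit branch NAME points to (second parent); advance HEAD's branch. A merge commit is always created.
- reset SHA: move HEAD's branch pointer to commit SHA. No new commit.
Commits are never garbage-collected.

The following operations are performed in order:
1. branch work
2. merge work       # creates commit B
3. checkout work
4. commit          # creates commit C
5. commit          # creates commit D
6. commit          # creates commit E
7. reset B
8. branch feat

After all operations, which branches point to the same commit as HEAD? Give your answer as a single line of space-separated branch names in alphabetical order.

Answer: feat main work

Derivation:
After op 1 (branch): HEAD=main@A [main=A work=A]
After op 2 (merge): HEAD=main@B [main=B work=A]
After op 3 (checkout): HEAD=work@A [main=B work=A]
After op 4 (commit): HEAD=work@C [main=B work=C]
After op 5 (commit): HEAD=work@D [main=B work=D]
After op 6 (commit): HEAD=work@E [main=B work=E]
After op 7 (reset): HEAD=work@B [main=B work=B]
After op 8 (branch): HEAD=work@B [feat=B main=B work=B]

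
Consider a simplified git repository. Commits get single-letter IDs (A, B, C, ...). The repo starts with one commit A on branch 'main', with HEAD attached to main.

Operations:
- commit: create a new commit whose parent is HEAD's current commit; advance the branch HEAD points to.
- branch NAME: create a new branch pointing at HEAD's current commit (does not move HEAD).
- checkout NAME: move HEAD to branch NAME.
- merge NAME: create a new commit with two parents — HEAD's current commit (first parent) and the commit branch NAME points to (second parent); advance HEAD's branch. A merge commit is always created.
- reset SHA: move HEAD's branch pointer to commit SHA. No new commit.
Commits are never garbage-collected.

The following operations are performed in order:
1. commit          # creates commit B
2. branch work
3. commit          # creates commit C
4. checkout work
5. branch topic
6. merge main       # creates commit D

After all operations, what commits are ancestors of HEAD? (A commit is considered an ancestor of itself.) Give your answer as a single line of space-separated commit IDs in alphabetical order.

Answer: A B C D

Derivation:
After op 1 (commit): HEAD=main@B [main=B]
After op 2 (branch): HEAD=main@B [main=B work=B]
After op 3 (commit): HEAD=main@C [main=C work=B]
After op 4 (checkout): HEAD=work@B [main=C work=B]
After op 5 (branch): HEAD=work@B [main=C topic=B work=B]
After op 6 (merge): HEAD=work@D [main=C topic=B work=D]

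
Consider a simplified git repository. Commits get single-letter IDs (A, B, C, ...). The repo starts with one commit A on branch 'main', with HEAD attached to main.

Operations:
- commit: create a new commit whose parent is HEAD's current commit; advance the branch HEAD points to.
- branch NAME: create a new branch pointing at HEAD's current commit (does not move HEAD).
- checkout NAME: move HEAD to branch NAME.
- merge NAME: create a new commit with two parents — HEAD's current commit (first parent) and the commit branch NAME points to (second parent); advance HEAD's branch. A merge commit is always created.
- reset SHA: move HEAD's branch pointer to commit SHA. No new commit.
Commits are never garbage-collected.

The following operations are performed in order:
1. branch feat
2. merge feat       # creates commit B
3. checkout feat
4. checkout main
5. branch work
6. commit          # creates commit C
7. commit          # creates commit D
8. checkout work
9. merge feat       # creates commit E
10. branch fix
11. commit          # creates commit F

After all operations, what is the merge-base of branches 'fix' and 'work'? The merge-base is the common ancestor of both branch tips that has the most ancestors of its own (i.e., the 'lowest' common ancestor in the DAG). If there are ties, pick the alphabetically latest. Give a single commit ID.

Answer: E

Derivation:
After op 1 (branch): HEAD=main@A [feat=A main=A]
After op 2 (merge): HEAD=main@B [feat=A main=B]
After op 3 (checkout): HEAD=feat@A [feat=A main=B]
After op 4 (checkout): HEAD=main@B [feat=A main=B]
After op 5 (branch): HEAD=main@B [feat=A main=B work=B]
After op 6 (commit): HEAD=main@C [feat=A main=C work=B]
After op 7 (commit): HEAD=main@D [feat=A main=D work=B]
After op 8 (checkout): HEAD=work@B [feat=A main=D work=B]
After op 9 (merge): HEAD=work@E [feat=A main=D work=E]
After op 10 (branch): HEAD=work@E [feat=A fix=E main=D work=E]
After op 11 (commit): HEAD=work@F [feat=A fix=E main=D work=F]
ancestors(fix=E): ['A', 'B', 'E']
ancestors(work=F): ['A', 'B', 'E', 'F']
common: ['A', 'B', 'E']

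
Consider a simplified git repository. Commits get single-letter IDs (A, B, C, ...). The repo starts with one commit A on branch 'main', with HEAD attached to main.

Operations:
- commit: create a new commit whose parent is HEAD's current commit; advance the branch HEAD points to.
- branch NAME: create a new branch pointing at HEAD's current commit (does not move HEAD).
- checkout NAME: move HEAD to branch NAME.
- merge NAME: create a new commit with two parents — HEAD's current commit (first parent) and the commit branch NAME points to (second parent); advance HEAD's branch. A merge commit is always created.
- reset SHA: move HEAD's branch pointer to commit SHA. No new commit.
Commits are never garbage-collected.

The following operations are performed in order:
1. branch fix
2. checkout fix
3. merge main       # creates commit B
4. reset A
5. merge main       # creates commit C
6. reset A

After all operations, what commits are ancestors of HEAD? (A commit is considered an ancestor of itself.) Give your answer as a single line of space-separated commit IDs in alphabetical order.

After op 1 (branch): HEAD=main@A [fix=A main=A]
After op 2 (checkout): HEAD=fix@A [fix=A main=A]
After op 3 (merge): HEAD=fix@B [fix=B main=A]
After op 4 (reset): HEAD=fix@A [fix=A main=A]
After op 5 (merge): HEAD=fix@C [fix=C main=A]
After op 6 (reset): HEAD=fix@A [fix=A main=A]

Answer: A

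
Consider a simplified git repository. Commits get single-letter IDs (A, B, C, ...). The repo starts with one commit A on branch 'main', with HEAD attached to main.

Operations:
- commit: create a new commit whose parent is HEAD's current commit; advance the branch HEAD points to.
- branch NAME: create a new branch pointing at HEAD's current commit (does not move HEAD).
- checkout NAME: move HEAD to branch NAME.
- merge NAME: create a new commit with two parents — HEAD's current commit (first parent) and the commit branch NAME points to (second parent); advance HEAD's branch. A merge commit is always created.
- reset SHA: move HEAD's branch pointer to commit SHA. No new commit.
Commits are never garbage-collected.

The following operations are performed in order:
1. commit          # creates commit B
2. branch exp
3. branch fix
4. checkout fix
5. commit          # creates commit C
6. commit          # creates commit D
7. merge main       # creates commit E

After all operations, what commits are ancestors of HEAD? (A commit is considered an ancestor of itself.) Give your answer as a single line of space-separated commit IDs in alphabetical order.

Answer: A B C D E

Derivation:
After op 1 (commit): HEAD=main@B [main=B]
After op 2 (branch): HEAD=main@B [exp=B main=B]
After op 3 (branch): HEAD=main@B [exp=B fix=B main=B]
After op 4 (checkout): HEAD=fix@B [exp=B fix=B main=B]
After op 5 (commit): HEAD=fix@C [exp=B fix=C main=B]
After op 6 (commit): HEAD=fix@D [exp=B fix=D main=B]
After op 7 (merge): HEAD=fix@E [exp=B fix=E main=B]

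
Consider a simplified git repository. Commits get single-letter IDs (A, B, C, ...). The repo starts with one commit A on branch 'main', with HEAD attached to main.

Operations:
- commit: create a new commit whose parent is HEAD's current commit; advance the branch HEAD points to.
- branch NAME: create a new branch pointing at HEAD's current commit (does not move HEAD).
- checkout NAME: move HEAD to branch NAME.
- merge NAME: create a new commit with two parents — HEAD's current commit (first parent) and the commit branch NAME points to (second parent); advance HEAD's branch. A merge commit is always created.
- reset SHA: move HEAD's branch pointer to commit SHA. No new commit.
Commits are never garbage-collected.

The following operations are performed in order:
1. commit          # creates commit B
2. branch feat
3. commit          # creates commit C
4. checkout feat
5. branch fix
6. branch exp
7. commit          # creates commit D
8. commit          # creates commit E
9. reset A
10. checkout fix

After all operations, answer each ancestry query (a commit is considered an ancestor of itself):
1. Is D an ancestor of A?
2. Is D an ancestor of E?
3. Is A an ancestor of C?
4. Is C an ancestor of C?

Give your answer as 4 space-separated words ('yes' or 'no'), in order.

After op 1 (commit): HEAD=main@B [main=B]
After op 2 (branch): HEAD=main@B [feat=B main=B]
After op 3 (commit): HEAD=main@C [feat=B main=C]
After op 4 (checkout): HEAD=feat@B [feat=B main=C]
After op 5 (branch): HEAD=feat@B [feat=B fix=B main=C]
After op 6 (branch): HEAD=feat@B [exp=B feat=B fix=B main=C]
After op 7 (commit): HEAD=feat@D [exp=B feat=D fix=B main=C]
After op 8 (commit): HEAD=feat@E [exp=B feat=E fix=B main=C]
After op 9 (reset): HEAD=feat@A [exp=B feat=A fix=B main=C]
After op 10 (checkout): HEAD=fix@B [exp=B feat=A fix=B main=C]
ancestors(A) = {A}; D in? no
ancestors(E) = {A,B,D,E}; D in? yes
ancestors(C) = {A,B,C}; A in? yes
ancestors(C) = {A,B,C}; C in? yes

Answer: no yes yes yes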